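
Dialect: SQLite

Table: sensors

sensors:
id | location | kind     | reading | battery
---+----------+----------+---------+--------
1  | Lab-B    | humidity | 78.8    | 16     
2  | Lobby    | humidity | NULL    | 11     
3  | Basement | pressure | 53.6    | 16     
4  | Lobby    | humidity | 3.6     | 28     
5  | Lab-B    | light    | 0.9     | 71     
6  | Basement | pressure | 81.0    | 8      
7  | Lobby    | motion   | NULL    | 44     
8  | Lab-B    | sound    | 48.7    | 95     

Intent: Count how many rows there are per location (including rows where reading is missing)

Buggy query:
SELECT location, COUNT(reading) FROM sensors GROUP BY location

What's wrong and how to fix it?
Bug: COUNT(column) counts non-NULL values only; rows with NULL reading aren't counted

Fix: Replace COUNT(reading) with COUNT(*)

Corrected query:
SELECT location, COUNT(*) FROM sensors GROUP BY location

Result:
location | COUNT(*)
---------+---------
Basement | 2       
Lab-B    | 3       
Lobby    | 3       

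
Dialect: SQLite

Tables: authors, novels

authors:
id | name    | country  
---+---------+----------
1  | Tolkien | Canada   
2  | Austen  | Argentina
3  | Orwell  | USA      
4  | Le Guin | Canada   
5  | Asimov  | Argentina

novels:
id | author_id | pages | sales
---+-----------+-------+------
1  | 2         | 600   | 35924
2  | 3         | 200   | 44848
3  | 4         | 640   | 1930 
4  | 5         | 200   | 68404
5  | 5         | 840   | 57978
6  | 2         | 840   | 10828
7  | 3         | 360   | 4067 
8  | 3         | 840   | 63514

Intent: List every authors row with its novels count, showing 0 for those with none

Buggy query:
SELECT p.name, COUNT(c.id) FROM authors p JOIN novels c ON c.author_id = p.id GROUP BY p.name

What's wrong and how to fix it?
Bug: INNER JOIN drops authors rows that have no matching novels rows

Fix: Use LEFT JOIN so parents without children still appear (COUNT(c.id) gives 0)

Corrected query:
SELECT p.name, COUNT(c.id) FROM authors p LEFT JOIN novels c ON c.author_id = p.id GROUP BY p.name

Result:
name    | COUNT(c.id)
--------+------------
Asimov  | 2          
Austen  | 2          
Le Guin | 1          
Orwell  | 3          
Tolkien | 0          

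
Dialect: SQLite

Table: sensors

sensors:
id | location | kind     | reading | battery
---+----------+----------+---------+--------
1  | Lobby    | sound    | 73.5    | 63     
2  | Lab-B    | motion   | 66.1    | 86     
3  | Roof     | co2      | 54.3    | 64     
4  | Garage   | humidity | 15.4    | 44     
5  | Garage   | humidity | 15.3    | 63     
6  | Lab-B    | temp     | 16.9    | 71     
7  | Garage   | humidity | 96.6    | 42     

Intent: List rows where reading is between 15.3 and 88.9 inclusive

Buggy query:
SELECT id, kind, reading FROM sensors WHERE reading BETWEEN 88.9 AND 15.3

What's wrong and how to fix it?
Bug: The bounds are reversed; BETWEEN a AND b requires a <= b to match anything

Fix: Swap the bounds so the smaller value comes first

Corrected query:
SELECT id, kind, reading FROM sensors WHERE reading BETWEEN 15.3 AND 88.9

Result:
id | kind     | reading
---+----------+--------
1  | sound    | 73.5   
2  | motion   | 66.1   
3  | co2      | 54.3   
4  | humidity | 15.4   
5  | humidity | 15.3   
6  | temp     | 16.9   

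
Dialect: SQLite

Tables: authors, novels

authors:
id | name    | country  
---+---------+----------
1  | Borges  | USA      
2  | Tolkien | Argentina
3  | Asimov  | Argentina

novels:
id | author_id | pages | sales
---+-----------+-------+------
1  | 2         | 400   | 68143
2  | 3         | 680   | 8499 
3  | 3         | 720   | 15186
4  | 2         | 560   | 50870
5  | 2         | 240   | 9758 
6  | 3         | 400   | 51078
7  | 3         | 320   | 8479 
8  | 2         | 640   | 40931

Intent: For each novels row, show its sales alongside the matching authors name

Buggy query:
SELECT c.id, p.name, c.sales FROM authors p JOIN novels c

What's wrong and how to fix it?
Bug: Missing join condition: each novels row is matched to all authors rows instead of just its own

Fix: Specify the join condition linking the foreign key to the parent id

Corrected query:
SELECT c.id, p.name, c.sales FROM authors p JOIN novels c ON c.author_id = p.id

Result:
id | name    | sales
---+---------+------
1  | Tolkien | 68143
2  | Asimov  | 8499 
3  | Asimov  | 15186
4  | Tolkien | 50870
5  | Tolkien | 9758 
6  | Asimov  | 51078
7  | Asimov  | 8479 
8  | Tolkien | 40931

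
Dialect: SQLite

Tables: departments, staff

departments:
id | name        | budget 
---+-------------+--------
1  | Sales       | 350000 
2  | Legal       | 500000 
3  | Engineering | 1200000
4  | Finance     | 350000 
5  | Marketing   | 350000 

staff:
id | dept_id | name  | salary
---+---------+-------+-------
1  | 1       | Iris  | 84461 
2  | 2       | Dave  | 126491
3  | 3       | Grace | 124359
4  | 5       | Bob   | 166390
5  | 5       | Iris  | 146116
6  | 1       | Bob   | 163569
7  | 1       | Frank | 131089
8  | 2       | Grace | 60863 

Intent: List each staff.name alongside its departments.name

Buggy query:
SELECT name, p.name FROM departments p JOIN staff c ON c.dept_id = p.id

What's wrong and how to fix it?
Bug: Both tables have a 'name' column; the unqualified reference is ambiguous

Fix: Prefix ambiguous columns with the table alias

Corrected query:
SELECT c.name, p.name FROM departments p JOIN staff c ON c.dept_id = p.id

Result:
name  | name       
------+------------
Iris  | Sales      
Dave  | Legal      
Grace | Engineering
Bob   | Marketing  
Iris  | Marketing  
Bob   | Sales      
Frank | Sales      
Grace | Legal      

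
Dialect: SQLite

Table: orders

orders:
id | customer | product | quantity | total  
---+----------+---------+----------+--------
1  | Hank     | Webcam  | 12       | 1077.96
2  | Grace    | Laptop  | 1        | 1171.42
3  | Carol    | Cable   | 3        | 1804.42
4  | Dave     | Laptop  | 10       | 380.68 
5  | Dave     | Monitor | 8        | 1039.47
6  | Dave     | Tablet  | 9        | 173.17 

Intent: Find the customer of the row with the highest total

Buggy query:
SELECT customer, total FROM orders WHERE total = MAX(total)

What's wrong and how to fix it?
Bug: WHERE is evaluated per row; an aggregate over the whole table isn't defined there

Fix: Use a subquery: WHERE total = (SELECT MAX(total) FROM orders)

Corrected query:
SELECT customer, total FROM orders WHERE total = (SELECT MAX(total) FROM orders)

Result:
customer | total  
---------+--------
Carol    | 1804.42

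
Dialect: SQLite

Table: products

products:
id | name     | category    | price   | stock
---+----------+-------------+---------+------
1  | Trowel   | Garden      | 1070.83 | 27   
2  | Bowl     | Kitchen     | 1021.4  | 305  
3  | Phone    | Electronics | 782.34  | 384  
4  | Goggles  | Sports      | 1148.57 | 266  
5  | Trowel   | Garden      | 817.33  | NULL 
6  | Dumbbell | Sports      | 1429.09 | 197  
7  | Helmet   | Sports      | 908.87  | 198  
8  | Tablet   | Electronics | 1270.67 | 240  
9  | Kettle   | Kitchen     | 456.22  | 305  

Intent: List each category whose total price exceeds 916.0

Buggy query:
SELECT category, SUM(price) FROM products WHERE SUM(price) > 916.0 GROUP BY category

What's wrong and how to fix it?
Bug: SUM(price) is an aggregate, but WHERE filters rows before aggregation

Fix: Use HAVING (which filters groups after aggregation) instead of WHERE

Corrected query:
SELECT category, SUM(price) FROM products GROUP BY category HAVING SUM(price) > 916.0

Result:
category    | SUM(price)
------------+-----------
Electronics | 2053.01   
Garden      | 1888.16   
Kitchen     | 1477.62   
Sports      | 3486.53   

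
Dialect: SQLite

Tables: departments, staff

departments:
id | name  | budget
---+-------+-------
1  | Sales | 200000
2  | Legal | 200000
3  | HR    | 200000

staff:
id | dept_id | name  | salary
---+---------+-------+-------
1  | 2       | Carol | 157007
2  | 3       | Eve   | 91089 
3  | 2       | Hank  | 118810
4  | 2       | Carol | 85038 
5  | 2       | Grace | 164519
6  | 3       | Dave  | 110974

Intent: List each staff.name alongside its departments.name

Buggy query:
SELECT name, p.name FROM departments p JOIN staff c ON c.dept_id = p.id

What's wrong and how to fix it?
Bug: 'name' exists in both joined tables, so the database can't tell which one is meant

Fix: Qualify the column with its table alias (c.name)

Corrected query:
SELECT c.name, p.name FROM departments p JOIN staff c ON c.dept_id = p.id

Result:
name  | name 
------+------
Carol | Legal
Eve   | HR   
Hank  | Legal
Carol | Legal
Grace | Legal
Dave  | HR   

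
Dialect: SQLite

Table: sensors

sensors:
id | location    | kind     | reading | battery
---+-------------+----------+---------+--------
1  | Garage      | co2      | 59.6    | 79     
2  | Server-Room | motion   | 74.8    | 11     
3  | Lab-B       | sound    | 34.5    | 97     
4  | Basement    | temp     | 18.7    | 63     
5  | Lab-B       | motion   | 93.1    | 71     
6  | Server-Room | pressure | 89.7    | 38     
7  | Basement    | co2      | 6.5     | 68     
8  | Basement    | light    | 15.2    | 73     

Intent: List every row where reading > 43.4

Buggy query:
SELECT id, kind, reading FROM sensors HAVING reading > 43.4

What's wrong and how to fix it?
Bug: HAVING filters the output of aggregation, but this query has no GROUP BY and no aggregate functions, so SQLite rejects it (HAVING clause on a non-aggregate query); the condition here is per row

Fix: Use WHERE for row-level filtering

Corrected query:
SELECT id, kind, reading FROM sensors WHERE reading > 43.4

Result:
id | kind     | reading
---+----------+--------
1  | co2      | 59.6   
2  | motion   | 74.8   
5  | motion   | 93.1   
6  | pressure | 89.7   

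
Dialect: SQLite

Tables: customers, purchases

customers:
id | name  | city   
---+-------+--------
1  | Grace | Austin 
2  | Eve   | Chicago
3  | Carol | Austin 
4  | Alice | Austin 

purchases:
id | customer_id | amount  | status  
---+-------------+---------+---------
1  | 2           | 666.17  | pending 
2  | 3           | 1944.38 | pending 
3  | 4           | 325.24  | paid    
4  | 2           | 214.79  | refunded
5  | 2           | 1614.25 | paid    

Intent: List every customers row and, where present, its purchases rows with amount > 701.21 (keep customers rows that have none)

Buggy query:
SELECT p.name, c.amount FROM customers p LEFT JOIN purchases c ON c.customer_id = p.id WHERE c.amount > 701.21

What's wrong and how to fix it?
Bug: Filtering c.amount in WHERE discards the NULL rows produced by LEFT JOIN, turning it into an inner join

Fix: Put 'c.amount > 701.21' in the JOIN's ON clause instead of WHERE

Corrected query:
SELECT p.name, c.amount FROM customers p LEFT JOIN purchases c ON c.customer_id = p.id AND c.amount > 701.21

Result:
name  | amount 
------+--------
Grace | NULL   
Eve   | 1614.25
Carol | 1944.38
Alice | NULL   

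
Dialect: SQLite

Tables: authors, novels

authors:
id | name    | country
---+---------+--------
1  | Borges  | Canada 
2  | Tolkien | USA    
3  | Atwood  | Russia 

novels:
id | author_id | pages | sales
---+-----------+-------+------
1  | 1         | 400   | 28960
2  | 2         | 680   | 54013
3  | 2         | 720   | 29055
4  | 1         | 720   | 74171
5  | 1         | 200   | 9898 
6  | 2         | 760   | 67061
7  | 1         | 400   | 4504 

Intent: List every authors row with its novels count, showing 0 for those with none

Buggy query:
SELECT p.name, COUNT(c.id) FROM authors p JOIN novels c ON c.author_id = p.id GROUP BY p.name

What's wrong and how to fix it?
Bug: INNER JOIN drops authors rows that have no matching novels rows

Fix: Use LEFT JOIN so parents without children still appear (COUNT(c.id) gives 0)

Corrected query:
SELECT p.name, COUNT(c.id) FROM authors p LEFT JOIN novels c ON c.author_id = p.id GROUP BY p.name

Result:
name    | COUNT(c.id)
--------+------------
Atwood  | 0          
Borges  | 4          
Tolkien | 3          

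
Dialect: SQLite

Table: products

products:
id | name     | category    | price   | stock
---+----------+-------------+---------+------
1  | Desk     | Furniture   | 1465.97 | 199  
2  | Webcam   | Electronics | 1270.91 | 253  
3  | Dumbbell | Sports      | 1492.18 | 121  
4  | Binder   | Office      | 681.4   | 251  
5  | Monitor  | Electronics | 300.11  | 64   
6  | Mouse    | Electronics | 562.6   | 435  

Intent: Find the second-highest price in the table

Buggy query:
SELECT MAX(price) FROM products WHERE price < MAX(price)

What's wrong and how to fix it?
Bug: MAX(price) on the right of the comparison is an aggregate-in-WHERE error

Fix: Put the inner MAX in a scalar subquery

Corrected query:
SELECT MAX(price) FROM products WHERE price < (SELECT MAX(price) FROM products)

Result:
MAX(price)
----------
1465.97   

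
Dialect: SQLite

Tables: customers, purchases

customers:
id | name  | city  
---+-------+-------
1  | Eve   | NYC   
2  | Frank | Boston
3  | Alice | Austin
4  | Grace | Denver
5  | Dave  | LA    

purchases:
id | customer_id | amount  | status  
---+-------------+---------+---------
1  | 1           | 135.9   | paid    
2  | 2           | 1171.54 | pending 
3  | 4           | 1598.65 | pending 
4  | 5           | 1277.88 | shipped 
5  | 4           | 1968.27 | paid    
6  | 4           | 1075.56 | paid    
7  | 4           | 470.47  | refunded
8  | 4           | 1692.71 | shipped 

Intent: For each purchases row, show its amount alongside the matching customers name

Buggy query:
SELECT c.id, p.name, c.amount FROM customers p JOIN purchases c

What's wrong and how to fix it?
Bug: JOIN with no ON clause produces a cartesian product; every purchases row pairs with every customers row

Fix: Add ON c.customer_id = p.id to the JOIN

Corrected query:
SELECT c.id, p.name, c.amount FROM customers p JOIN purchases c ON c.customer_id = p.id

Result:
id | name  | amount 
---+-------+--------
1  | Eve   | 135.9  
2  | Frank | 1171.54
3  | Grace | 1598.65
4  | Dave  | 1277.88
5  | Grace | 1968.27
6  | Grace | 1075.56
7  | Grace | 470.47 
8  | Grace | 1692.71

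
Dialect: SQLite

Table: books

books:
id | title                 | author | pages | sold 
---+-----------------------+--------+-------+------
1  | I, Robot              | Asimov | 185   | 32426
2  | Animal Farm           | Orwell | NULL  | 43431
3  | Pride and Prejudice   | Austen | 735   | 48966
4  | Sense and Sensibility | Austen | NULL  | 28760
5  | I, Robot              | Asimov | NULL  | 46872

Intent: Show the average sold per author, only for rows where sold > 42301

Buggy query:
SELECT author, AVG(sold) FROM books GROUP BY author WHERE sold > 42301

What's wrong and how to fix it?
Bug: Row-level WHERE must come before GROUP BY in the clause order

Fix: Place WHERE between FROM and GROUP BY

Corrected query:
SELECT author, AVG(sold) FROM books WHERE sold > 42301 GROUP BY author

Result:
author | AVG(sold)
-------+----------
Asimov | 46872    
Austen | 48966    
Orwell | 43431    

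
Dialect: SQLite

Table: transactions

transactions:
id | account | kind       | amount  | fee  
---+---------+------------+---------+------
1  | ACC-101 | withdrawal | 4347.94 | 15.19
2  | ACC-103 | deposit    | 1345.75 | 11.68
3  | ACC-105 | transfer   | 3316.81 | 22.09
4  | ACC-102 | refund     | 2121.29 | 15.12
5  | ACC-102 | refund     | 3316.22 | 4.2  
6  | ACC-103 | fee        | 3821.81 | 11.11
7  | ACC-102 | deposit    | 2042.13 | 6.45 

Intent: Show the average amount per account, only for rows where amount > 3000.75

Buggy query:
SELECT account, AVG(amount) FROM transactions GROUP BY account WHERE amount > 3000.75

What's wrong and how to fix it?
Bug: Row-level WHERE must come before GROUP BY in the clause order

Fix: Move the WHERE clause before GROUP BY

Corrected query:
SELECT account, AVG(amount) FROM transactions WHERE amount > 3000.75 GROUP BY account

Result:
account | AVG(amount)
--------+------------
ACC-101 | 4347.94    
ACC-102 | 3316.22    
ACC-103 | 3821.81    
ACC-105 | 3316.81    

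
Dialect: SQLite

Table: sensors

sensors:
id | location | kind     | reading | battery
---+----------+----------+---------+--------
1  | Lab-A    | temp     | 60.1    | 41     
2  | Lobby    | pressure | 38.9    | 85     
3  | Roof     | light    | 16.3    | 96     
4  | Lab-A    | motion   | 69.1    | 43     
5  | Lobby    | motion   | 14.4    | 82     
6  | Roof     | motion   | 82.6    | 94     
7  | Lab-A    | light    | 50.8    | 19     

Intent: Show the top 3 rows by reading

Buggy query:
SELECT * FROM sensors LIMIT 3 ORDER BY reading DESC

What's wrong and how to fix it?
Bug: LIMIT must come after ORDER BY

Fix: Swap the clauses: ORDER BY first, then LIMIT

Corrected query:
SELECT * FROM sensors ORDER BY reading DESC LIMIT 3

Result:
id | location | kind   | reading | battery
---+----------+--------+---------+--------
6  | Roof     | motion | 82.6    | 94     
4  | Lab-A    | motion | 69.1    | 43     
1  | Lab-A    | temp   | 60.1    | 41     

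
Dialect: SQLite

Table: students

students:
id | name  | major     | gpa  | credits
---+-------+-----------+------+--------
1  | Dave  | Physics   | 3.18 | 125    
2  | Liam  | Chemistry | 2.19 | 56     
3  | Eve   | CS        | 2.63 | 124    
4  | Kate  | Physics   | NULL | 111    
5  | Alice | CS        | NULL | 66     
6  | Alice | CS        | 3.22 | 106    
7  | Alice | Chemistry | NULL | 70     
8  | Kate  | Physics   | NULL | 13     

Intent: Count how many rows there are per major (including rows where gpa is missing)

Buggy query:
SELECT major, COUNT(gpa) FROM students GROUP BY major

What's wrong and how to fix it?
Bug: COUNT(column) counts non-NULL values only; rows with NULL gpa aren't counted

Fix: Replace COUNT(gpa) with COUNT(*)

Corrected query:
SELECT major, COUNT(*) FROM students GROUP BY major

Result:
major     | COUNT(*)
----------+---------
CS        | 3       
Chemistry | 2       
Physics   | 3       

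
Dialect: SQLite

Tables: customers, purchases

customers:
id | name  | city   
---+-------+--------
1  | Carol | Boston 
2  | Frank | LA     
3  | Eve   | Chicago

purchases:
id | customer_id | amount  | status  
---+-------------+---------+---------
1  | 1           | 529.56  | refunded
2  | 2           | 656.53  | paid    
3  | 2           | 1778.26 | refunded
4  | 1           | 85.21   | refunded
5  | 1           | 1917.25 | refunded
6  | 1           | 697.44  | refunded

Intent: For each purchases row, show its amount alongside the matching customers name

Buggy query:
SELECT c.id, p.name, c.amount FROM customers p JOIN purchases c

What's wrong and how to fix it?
Bug: Missing join condition: each purchases row is matched to all customers rows instead of just its own

Fix: Specify the join condition linking the foreign key to the parent id

Corrected query:
SELECT c.id, p.name, c.amount FROM customers p JOIN purchases c ON c.customer_id = p.id

Result:
id | name  | amount 
---+-------+--------
1  | Carol | 529.56 
2  | Frank | 656.53 
3  | Frank | 1778.26
4  | Carol | 85.21  
5  | Carol | 1917.25
6  | Carol | 697.44 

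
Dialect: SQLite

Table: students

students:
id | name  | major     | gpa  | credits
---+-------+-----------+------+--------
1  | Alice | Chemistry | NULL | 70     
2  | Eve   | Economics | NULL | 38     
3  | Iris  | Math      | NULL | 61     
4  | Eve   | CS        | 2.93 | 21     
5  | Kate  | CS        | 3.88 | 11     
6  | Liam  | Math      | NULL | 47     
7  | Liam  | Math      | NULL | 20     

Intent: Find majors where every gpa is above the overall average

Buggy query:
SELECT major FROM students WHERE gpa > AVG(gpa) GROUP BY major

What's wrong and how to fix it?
Bug: WHERE evaluates per row before aggregation, so AVG() is unavailable

Fix: Compute the overall average in a scalar subquery and compare each group's MIN against it in HAVING

Corrected query:
SELECT major FROM students GROUP BY major HAVING MIN(gpa) > (SELECT AVG(gpa) FROM students)

Result:
(no rows)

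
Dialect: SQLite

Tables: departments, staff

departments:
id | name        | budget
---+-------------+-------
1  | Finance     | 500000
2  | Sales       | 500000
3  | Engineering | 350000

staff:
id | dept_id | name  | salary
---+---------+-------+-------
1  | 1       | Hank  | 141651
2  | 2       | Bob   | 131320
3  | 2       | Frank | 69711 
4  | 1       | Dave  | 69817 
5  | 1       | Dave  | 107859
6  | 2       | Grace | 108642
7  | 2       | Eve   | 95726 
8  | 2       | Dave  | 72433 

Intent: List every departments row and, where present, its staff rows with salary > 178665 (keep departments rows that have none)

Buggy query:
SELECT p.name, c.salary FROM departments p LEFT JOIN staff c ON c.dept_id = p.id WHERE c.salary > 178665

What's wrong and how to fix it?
Bug: Filtering c.salary in WHERE discards the NULL rows produced by LEFT JOIN, turning it into an inner join

Fix: Put 'c.salary > 178665' in the JOIN's ON clause instead of WHERE

Corrected query:
SELECT p.name, c.salary FROM departments p LEFT JOIN staff c ON c.dept_id = p.id AND c.salary > 178665

Result:
name        | salary
------------+-------
Finance     | NULL  
Sales       | NULL  
Engineering | NULL  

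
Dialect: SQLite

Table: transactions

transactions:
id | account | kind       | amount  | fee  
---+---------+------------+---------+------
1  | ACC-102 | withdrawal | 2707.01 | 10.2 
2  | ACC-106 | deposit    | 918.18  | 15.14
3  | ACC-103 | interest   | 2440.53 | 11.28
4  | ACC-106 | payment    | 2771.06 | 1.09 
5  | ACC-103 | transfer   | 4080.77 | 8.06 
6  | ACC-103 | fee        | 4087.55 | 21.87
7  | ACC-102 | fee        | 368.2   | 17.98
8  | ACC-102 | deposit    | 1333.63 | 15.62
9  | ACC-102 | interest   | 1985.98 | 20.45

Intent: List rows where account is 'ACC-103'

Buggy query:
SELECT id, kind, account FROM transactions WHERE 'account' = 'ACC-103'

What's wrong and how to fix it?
Bug: 'account' in single quotes is a string literal, not the column; the comparison is literal-vs-literal and never true

Fix: Remove the quotes around the column name (or use double quotes for an identifier)

Corrected query:
SELECT id, kind, account FROM transactions WHERE account = 'ACC-103'

Result:
id | kind     | account
---+----------+--------
3  | interest | ACC-103
5  | transfer | ACC-103
6  | fee      | ACC-103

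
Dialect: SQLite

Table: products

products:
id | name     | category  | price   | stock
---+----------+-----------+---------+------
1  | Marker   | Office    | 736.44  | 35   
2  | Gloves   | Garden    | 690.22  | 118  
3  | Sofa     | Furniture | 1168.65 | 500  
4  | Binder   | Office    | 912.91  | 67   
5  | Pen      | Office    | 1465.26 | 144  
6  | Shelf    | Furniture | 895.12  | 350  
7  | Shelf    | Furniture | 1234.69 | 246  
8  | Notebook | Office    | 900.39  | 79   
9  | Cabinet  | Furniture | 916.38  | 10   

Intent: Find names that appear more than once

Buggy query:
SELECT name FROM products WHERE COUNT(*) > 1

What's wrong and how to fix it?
Bug: COUNT(*) is an aggregate and cannot be used in WHERE

Fix: Group first, then use HAVING for the count condition

Corrected query:
SELECT name FROM products GROUP BY name HAVING COUNT(*) > 1

Result:
name 
-----
Shelf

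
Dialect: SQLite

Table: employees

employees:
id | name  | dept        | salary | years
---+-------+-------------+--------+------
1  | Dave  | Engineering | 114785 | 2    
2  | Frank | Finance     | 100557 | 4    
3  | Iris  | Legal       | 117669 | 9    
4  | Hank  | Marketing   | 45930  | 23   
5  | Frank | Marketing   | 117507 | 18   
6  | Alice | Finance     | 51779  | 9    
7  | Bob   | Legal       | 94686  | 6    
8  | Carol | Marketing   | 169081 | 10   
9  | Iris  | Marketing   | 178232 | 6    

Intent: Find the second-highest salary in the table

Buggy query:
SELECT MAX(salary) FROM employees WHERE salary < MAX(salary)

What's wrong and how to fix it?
Bug: MAX(salary) on the right of the comparison is an aggregate-in-WHERE error

Fix: Put the inner MAX in a scalar subquery

Corrected query:
SELECT MAX(salary) FROM employees WHERE salary < (SELECT MAX(salary) FROM employees)

Result:
MAX(salary)
-----------
169081     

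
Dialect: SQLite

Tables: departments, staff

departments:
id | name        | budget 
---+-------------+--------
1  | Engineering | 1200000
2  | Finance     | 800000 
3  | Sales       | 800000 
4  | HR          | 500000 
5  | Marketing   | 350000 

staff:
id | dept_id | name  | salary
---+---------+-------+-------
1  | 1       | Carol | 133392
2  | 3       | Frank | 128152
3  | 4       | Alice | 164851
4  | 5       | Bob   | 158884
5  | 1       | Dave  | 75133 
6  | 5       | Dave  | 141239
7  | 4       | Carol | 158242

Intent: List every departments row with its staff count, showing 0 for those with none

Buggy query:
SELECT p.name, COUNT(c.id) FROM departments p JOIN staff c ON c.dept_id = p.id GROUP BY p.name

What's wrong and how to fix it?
Bug: INNER JOIN drops departments rows that have no matching staff rows

Fix: Use LEFT JOIN so parents without children still appear (COUNT(c.id) gives 0)

Corrected query:
SELECT p.name, COUNT(c.id) FROM departments p LEFT JOIN staff c ON c.dept_id = p.id GROUP BY p.name

Result:
name        | COUNT(c.id)
------------+------------
Engineering | 2          
Finance     | 0          
HR          | 2          
Marketing   | 2          
Sales       | 1          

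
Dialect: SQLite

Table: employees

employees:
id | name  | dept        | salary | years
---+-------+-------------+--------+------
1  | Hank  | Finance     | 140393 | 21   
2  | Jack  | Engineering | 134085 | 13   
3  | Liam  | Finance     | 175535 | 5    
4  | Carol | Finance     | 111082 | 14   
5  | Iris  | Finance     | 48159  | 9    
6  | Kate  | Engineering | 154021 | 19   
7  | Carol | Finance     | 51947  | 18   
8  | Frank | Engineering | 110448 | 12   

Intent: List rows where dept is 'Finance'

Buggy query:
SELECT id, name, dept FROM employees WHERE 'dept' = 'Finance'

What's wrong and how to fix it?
Bug: Single quotes denote string literals in SQL; the column name is being compared as a constant string

Fix: Reference the column as dept without single quotes

Corrected query:
SELECT id, name, dept FROM employees WHERE dept = 'Finance'

Result:
id | name  | dept   
---+-------+--------
1  | Hank  | Finance
3  | Liam  | Finance
4  | Carol | Finance
5  | Iris  | Finance
7  | Carol | Finance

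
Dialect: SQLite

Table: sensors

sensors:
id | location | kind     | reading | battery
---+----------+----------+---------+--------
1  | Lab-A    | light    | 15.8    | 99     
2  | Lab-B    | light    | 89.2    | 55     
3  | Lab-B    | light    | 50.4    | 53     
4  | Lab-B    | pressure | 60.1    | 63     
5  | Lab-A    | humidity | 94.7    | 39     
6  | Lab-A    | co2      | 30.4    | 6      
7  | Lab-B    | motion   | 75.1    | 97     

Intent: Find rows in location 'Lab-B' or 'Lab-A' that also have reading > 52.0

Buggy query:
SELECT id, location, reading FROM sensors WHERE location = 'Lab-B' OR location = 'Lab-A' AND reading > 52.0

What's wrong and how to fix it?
Bug: Without parentheses, AND is evaluated before OR, so the reading filter only applies to the 'Lab-A' branch

Fix: Group the OR with parentheses (or use IN), then AND the threshold

Corrected query:
SELECT id, location, reading FROM sensors WHERE (location = 'Lab-B' OR location = 'Lab-A') AND reading > 52.0

Result:
id | location | reading
---+----------+--------
2  | Lab-B    | 89.2   
4  | Lab-B    | 60.1   
5  | Lab-A    | 94.7   
7  | Lab-B    | 75.1   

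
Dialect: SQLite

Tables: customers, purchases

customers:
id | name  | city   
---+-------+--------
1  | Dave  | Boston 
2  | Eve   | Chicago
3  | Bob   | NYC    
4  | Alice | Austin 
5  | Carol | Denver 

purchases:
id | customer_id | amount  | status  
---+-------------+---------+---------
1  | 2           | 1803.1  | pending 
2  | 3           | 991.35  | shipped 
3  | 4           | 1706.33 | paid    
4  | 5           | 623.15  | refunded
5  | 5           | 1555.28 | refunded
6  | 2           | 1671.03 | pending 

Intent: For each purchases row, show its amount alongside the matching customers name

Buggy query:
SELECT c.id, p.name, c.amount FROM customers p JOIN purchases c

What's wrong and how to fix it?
Bug: Missing join condition: each purchases row is matched to all customers rows instead of just its own

Fix: Specify the join condition linking the foreign key to the parent id

Corrected query:
SELECT c.id, p.name, c.amount FROM customers p JOIN purchases c ON c.customer_id = p.id

Result:
id | name  | amount 
---+-------+--------
1  | Eve   | 1803.1 
2  | Bob   | 991.35 
3  | Alice | 1706.33
4  | Carol | 623.15 
5  | Carol | 1555.28
6  | Eve   | 1671.03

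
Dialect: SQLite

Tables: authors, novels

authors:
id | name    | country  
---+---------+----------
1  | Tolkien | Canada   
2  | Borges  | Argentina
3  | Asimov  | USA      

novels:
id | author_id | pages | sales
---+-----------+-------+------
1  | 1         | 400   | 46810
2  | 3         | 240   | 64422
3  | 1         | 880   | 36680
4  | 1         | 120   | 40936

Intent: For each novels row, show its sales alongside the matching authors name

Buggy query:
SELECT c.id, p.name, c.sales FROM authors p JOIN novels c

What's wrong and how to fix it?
Bug: JOIN with no ON clause produces a cartesian product; every novels row pairs with every authors row

Fix: Specify the join condition linking the foreign key to the parent id

Corrected query:
SELECT c.id, p.name, c.sales FROM authors p JOIN novels c ON c.author_id = p.id

Result:
id | name    | sales
---+---------+------
1  | Tolkien | 46810
2  | Asimov  | 64422
3  | Tolkien | 36680
4  | Tolkien | 40936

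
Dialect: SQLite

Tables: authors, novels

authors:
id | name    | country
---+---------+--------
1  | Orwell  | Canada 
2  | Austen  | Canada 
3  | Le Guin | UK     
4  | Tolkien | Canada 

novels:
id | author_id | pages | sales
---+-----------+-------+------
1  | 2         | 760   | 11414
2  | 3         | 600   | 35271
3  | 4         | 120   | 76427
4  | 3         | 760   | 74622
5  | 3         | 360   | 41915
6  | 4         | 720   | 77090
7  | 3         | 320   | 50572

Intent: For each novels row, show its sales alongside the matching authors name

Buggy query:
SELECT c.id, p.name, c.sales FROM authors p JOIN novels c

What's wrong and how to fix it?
Bug: Missing join condition: each novels row is matched to all authors rows instead of just its own

Fix: Add ON c.author_id = p.id to the JOIN

Corrected query:
SELECT c.id, p.name, c.sales FROM authors p JOIN novels c ON c.author_id = p.id

Result:
id | name    | sales
---+---------+------
1  | Austen  | 11414
2  | Le Guin | 35271
3  | Tolkien | 76427
4  | Le Guin | 74622
5  | Le Guin | 41915
6  | Tolkien | 77090
7  | Le Guin | 50572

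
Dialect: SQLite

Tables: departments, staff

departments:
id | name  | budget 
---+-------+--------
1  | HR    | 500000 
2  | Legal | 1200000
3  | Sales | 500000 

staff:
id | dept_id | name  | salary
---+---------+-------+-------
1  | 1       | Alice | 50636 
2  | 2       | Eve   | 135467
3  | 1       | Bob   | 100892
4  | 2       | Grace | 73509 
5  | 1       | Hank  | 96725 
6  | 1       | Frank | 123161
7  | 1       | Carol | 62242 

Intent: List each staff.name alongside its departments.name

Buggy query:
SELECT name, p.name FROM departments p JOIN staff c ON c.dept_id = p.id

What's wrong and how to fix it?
Bug: Both tables have a 'name' column; the unqualified reference is ambiguous

Fix: Qualify the column with its table alias (c.name)

Corrected query:
SELECT c.name, p.name FROM departments p JOIN staff c ON c.dept_id = p.id

Result:
name  | name 
------+------
Alice | HR   
Eve   | Legal
Bob   | HR   
Grace | Legal
Hank  | HR   
Frank | HR   
Carol | HR   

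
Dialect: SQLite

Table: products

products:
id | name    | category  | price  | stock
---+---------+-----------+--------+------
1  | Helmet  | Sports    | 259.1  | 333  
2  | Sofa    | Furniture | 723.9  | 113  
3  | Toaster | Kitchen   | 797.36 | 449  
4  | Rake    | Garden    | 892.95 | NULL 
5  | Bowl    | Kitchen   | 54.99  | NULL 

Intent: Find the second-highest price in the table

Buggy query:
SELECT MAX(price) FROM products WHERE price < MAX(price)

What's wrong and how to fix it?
Bug: The inner MAX is an aggregate inside WHERE, which is not allowed

Fix: Put the inner MAX in a scalar subquery

Corrected query:
SELECT MAX(price) FROM products WHERE price < (SELECT MAX(price) FROM products)

Result:
MAX(price)
----------
797.36    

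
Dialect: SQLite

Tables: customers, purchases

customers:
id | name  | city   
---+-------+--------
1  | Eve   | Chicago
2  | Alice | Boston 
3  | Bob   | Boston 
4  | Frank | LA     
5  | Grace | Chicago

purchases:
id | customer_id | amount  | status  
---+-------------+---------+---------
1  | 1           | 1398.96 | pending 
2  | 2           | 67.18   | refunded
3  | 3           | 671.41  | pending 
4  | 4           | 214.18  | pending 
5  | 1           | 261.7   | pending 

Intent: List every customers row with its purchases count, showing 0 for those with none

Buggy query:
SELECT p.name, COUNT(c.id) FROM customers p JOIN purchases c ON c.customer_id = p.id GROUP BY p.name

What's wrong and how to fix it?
Bug: An inner join excludes parents with zero children

Fix: Switch to LEFT JOIN to retain unmatched parent rows

Corrected query:
SELECT p.name, COUNT(c.id) FROM customers p LEFT JOIN purchases c ON c.customer_id = p.id GROUP BY p.name

Result:
name  | COUNT(c.id)
------+------------
Alice | 1          
Bob   | 1          
Eve   | 2          
Frank | 1          
Grace | 0          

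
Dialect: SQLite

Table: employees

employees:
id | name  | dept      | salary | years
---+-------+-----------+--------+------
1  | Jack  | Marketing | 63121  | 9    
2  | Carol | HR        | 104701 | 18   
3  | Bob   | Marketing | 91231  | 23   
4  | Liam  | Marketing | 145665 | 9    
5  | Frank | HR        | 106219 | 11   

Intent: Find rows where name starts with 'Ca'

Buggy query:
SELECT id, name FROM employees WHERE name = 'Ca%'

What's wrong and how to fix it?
Bug: '=' compares the literal string including the % character; pattern matching needs LIKE

Fix: Use LIKE for wildcard pattern matching

Corrected query:
SELECT id, name FROM employees WHERE name LIKE 'Ca%'

Result:
id | name 
---+------
2  | Carol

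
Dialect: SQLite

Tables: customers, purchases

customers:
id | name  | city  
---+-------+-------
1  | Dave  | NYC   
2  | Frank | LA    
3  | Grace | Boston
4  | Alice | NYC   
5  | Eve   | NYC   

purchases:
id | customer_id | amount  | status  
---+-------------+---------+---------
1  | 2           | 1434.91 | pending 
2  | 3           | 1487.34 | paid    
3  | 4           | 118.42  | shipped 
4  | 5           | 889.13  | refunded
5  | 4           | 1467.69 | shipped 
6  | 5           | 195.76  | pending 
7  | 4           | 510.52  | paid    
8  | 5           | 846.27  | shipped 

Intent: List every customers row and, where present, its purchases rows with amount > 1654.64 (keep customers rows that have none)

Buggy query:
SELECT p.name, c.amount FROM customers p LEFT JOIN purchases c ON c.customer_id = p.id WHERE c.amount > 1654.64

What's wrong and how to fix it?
Bug: A WHERE condition on the right-hand table after LEFT JOIN drops unmatched parents

Fix: Move the right-table condition into the ON clause so unmatched parents are kept

Corrected query:
SELECT p.name, c.amount FROM customers p LEFT JOIN purchases c ON c.customer_id = p.id AND c.amount > 1654.64

Result:
name  | amount
------+-------
Dave  | NULL  
Frank | NULL  
Grace | NULL  
Alice | NULL  
Eve   | NULL  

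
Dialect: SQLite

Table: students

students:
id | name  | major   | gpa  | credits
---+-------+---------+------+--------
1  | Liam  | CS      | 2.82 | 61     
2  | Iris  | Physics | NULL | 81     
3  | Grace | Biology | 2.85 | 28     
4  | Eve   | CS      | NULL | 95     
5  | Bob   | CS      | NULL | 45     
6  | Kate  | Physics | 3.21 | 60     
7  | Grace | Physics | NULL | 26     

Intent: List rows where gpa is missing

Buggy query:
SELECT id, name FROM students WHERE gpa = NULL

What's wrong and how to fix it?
Bug: Comparing to NULL with '=' never matches; NULL = NULL is unknown, not true

Fix: Replace '= NULL' with 'IS NULL'

Corrected query:
SELECT id, name FROM students WHERE gpa IS NULL

Result:
id | name 
---+------
2  | Iris 
4  | Eve  
5  | Bob  
7  | Grace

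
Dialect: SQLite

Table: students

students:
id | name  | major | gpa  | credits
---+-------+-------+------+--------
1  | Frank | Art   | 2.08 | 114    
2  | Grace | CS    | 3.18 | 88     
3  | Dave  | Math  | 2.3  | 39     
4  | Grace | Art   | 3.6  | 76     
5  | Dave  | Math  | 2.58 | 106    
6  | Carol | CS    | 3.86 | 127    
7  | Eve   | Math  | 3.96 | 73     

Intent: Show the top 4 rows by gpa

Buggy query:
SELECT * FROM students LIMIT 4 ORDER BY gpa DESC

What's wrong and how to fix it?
Bug: ORDER BY cannot follow LIMIT; LIMIT is the final clause

Fix: Sort with ORDER BY, then apply LIMIT

Corrected query:
SELECT * FROM students ORDER BY gpa DESC LIMIT 4

Result:
id | name  | major | gpa  | credits
---+-------+-------+------+--------
7  | Eve   | Math  | 3.96 | 73     
6  | Carol | CS    | 3.86 | 127    
4  | Grace | Art   | 3.6  | 76     
2  | Grace | CS    | 3.18 | 88     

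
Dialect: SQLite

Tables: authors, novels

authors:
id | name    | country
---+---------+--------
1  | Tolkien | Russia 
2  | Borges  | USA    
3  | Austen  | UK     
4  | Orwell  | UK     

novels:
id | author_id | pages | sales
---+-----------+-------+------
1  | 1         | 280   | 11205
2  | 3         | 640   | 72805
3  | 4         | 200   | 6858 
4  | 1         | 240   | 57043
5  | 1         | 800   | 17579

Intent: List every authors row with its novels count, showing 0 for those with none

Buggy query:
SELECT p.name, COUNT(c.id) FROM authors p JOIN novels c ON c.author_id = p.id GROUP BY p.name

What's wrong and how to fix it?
Bug: INNER JOIN drops authors rows that have no matching novels rows

Fix: Use LEFT JOIN so parents without children still appear (COUNT(c.id) gives 0)

Corrected query:
SELECT p.name, COUNT(c.id) FROM authors p LEFT JOIN novels c ON c.author_id = p.id GROUP BY p.name

Result:
name    | COUNT(c.id)
--------+------------
Austen  | 1          
Borges  | 0          
Orwell  | 1          
Tolkien | 3          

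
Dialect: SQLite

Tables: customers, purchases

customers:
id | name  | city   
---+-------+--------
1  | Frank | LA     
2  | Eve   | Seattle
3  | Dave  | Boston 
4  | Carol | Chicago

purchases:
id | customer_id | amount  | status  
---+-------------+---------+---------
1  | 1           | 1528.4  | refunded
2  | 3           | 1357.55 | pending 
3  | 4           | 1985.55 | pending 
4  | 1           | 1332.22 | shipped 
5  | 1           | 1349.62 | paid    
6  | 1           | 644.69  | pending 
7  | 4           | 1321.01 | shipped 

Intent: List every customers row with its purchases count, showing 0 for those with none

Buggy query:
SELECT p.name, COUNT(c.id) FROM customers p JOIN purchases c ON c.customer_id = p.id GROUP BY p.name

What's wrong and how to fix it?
Bug: An inner join excludes parents with zero children

Fix: Use LEFT JOIN so parents without children still appear (COUNT(c.id) gives 0)

Corrected query:
SELECT p.name, COUNT(c.id) FROM customers p LEFT JOIN purchases c ON c.customer_id = p.id GROUP BY p.name

Result:
name  | COUNT(c.id)
------+------------
Carol | 2          
Dave  | 1          
Eve   | 0          
Frank | 4          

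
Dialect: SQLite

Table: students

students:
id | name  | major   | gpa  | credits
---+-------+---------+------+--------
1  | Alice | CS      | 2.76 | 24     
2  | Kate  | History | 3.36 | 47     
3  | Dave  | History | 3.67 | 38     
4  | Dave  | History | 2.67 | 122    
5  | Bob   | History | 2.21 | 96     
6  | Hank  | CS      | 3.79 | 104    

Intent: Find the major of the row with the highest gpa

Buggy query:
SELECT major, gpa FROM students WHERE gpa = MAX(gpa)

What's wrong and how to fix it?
Bug: WHERE is evaluated per row; an aggregate over the whole table isn't defined there

Fix: Use a subquery: WHERE gpa = (SELECT MAX(gpa) FROM students)

Corrected query:
SELECT major, gpa FROM students WHERE gpa = (SELECT MAX(gpa) FROM students)

Result:
major | gpa 
------+-----
CS    | 3.79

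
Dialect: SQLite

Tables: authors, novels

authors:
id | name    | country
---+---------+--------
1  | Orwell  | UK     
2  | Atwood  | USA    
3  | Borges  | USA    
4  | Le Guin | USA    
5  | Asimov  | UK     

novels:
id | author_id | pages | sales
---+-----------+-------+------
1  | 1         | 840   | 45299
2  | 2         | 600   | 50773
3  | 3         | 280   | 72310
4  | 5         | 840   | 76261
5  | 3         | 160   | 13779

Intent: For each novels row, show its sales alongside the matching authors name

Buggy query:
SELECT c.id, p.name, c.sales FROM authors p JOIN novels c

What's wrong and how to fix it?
Bug: JOIN with no ON clause produces a cartesian product; every novels row pairs with every authors row

Fix: Add ON c.author_id = p.id to the JOIN

Corrected query:
SELECT c.id, p.name, c.sales FROM authors p JOIN novels c ON c.author_id = p.id

Result:
id | name   | sales
---+--------+------
1  | Orwell | 45299
2  | Atwood | 50773
3  | Borges | 72310
4  | Asimov | 76261
5  | Borges | 13779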